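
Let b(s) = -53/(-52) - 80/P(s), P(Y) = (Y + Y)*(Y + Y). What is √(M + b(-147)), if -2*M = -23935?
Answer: √174832333351/3822 ≈ 109.40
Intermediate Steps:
P(Y) = 4*Y² (P(Y) = (2*Y)*(2*Y) = 4*Y²)
M = 23935/2 (M = -½*(-23935) = 23935/2 ≈ 11968.)
b(s) = 53/52 - 20/s² (b(s) = -53/(-52) - 80*1/(4*s²) = -53*(-1/52) - 20/s² = 53/52 - 20/s²)
√(M + b(-147)) = √(23935/2 + (53/52 - 20/(-147)²)) = √(23935/2 + (53/52 - 20*1/21609)) = √(23935/2 + (53/52 - 20/21609)) = √(23935/2 + 1144237/1123668) = √(13448641027/1123668) = √174832333351/3822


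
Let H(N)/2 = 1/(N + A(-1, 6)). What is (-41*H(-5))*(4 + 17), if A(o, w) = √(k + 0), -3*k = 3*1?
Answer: 4305/13 + 861*I/13 ≈ 331.15 + 66.231*I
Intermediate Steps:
k = -1 ≈ -1.0000
A(o, w) = I (A(o, w) = √(-1 + 0) = √(-1) = I)
H(N) = 2/(I + N) (H(N) = 2/(N + I) = 2/(I + N))
(-41*H(-5))*(4 + 17) = (-82/(I - 5))*(4 + 17) = -82/(-5 + I)*21 = -82*(-5 - I)/26*21 = -41*(-5 - I)/13*21 = -861*(-5 - I)/13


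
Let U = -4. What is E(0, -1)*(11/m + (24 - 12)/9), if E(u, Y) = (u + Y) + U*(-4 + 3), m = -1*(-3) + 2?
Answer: 53/5 ≈ 10.600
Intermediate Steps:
m = 5 (m = 3 + 2 = 5)
E(u, Y) = 4 + Y + u (E(u, Y) = (u + Y) - 4*(-4 + 3) = (Y + u) - 4*(-1) = (Y + u) + 4 = 4 + Y + u)
E(0, -1)*(11/m + (24 - 12)/9) = (4 - 1 + 0)*(11/5 + (24 - 12)/9) = 3*(11*(1/5) + 12*(1/9)) = 3*(11/5 + 4/3) = 3*(53/15) = 53/5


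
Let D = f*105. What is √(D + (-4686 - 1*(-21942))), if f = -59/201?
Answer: √77323829/67 ≈ 131.24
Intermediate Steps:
f = -59/201 (f = -59*1/201 = -59/201 ≈ -0.29353)
D = -2065/67 (D = -59/201*105 = -2065/67 ≈ -30.821)
√(D + (-4686 - 1*(-21942))) = √(-2065/67 + (-4686 - 1*(-21942))) = √(-2065/67 + (-4686 + 21942)) = √(-2065/67 + 17256) = √(1154087/67) = √77323829/67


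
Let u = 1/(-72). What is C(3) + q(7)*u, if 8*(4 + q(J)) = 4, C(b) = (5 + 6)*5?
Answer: 7927/144 ≈ 55.049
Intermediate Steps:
C(b) = 55 (C(b) = 11*5 = 55)
u = -1/72 ≈ -0.013889
q(J) = -7/2 (q(J) = -4 + (⅛)*4 = -4 + ½ = -7/2)
C(3) + q(7)*u = 55 - 7/2*(-1/72) = 55 + 7/144 = 7927/144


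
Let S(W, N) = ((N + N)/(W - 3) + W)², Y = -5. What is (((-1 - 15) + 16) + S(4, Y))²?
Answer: 1296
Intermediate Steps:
S(W, N) = (W + 2*N/(-3 + W))² (S(W, N) = ((2*N)/(-3 + W) + W)² = (2*N/(-3 + W) + W)² = (W + 2*N/(-3 + W))²)
(((-1 - 15) + 16) + S(4, Y))² = (((-1 - 15) + 16) + (4² - 3*4 + 2*(-5))²/(-3 + 4)²)² = ((-16 + 16) + (16 - 12 - 10)²/1²)² = (0 + 1*(-6)²)² = (0 + 1*36)² = (0 + 36)² = 36² = 1296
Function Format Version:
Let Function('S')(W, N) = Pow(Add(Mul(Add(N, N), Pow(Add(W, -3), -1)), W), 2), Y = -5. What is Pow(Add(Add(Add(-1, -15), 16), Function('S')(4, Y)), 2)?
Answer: 1296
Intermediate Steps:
Function('S')(W, N) = Pow(Add(W, Mul(2, N, Pow(Add(-3, W), -1))), 2) (Function('S')(W, N) = Pow(Add(Mul(Mul(2, N), Pow(Add(-3, W), -1)), W), 2) = Pow(Add(Mul(2, N, Pow(Add(-3, W), -1)), W), 2) = Pow(Add(W, Mul(2, N, Pow(Add(-3, W), -1))), 2))
Pow(Add(Add(Add(-1, -15), 16), Function('S')(4, Y)), 2) = Pow(Add(Add(Add(-1, -15), 16), Mul(Pow(Add(-3, 4), -2), Pow(Add(Pow(4, 2), Mul(-3, 4), Mul(2, -5)), 2))), 2) = Pow(Add(Add(-16, 16), Mul(Pow(1, -2), Pow(Add(16, -12, -10), 2))), 2) = Pow(Add(0, Mul(1, Pow(-6, 2))), 2) = Pow(Add(0, Mul(1, 36)), 2) = Pow(Add(0, 36), 2) = Pow(36, 2) = 1296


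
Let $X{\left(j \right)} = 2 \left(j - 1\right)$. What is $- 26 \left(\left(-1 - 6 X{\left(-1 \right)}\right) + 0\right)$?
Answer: $-598$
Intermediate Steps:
$X{\left(j \right)} = -2 + 2 j$ ($X{\left(j \right)} = 2 \left(-1 + j\right) = -2 + 2 j$)
$- 26 \left(\left(-1 - 6 X{\left(-1 \right)}\right) + 0\right) = - 26 \left(\left(-1 - 6 \left(-2 + 2 \left(-1\right)\right)\right) + 0\right) = - 26 \left(\left(-1 - 6 \left(-2 - 2\right)\right) + 0\right) = - 26 \left(\left(-1 - -24\right) + 0\right) = - 26 \left(\left(-1 + 24\right) + 0\right) = - 26 \left(23 + 0\right) = \left(-26\right) 23 = -598$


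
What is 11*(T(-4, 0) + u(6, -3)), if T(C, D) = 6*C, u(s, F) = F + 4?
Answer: -253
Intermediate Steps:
u(s, F) = 4 + F
11*(T(-4, 0) + u(6, -3)) = 11*(6*(-4) + (4 - 3)) = 11*(-24 + 1) = 11*(-23) = -253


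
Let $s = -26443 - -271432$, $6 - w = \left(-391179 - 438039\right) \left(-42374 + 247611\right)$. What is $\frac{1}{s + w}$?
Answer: $\frac{1}{170186459661} \approx 5.8759 \cdot 10^{-12}$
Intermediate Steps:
$w = 170186214672$ ($w = 6 - \left(-391179 - 438039\right) \left(-42374 + 247611\right) = 6 - \left(-829218\right) 205237 = 6 - -170186214666 = 6 + 170186214666 = 170186214672$)
$s = 244989$ ($s = -26443 + 271432 = 244989$)
$\frac{1}{s + w} = \frac{1}{244989 + 170186214672} = \frac{1}{170186459661}$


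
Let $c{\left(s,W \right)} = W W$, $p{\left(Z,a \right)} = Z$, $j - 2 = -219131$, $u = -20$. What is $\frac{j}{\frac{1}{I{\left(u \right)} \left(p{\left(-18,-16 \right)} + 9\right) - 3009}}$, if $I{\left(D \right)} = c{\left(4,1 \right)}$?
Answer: $661331322$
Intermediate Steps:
$j = -219129$ ($j = 2 - 219131 = -219129$)
$c{\left(s,W \right)} = W^{2}$
$I{\left(D \right)} = 1$ ($I{\left(D \right)} = 1^{2} = 1$)
$\frac{j}{\frac{1}{I{\left(u \right)} \left(p{\left(-18,-16 \right)} + 9\right) - 3009}} = - \frac{219129}{\frac{1}{1 \left(-18 + 9\right) - 3009}} = - \frac{219129}{\frac{1}{1 \left(-9\right) - 3009}} = - \frac{219129}{\frac{1}{-9 - 3009}} = - \frac{219129}{\frac{1}{-3018}} = - \frac{219129}{- \frac{1}{3018}} = \left(-219129\right) \left(-3018\right) = 661331322$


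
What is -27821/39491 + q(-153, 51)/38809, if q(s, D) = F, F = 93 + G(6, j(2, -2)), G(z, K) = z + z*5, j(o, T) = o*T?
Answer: -1074610850/1532606219 ≈ -0.70117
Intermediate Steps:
j(o, T) = T*o
G(z, K) = 6*z (G(z, K) = z + 5*z = 6*z)
F = 129 (F = 93 + 6*6 = 93 + 36 = 129)
q(s, D) = 129
-27821/39491 + q(-153, 51)/38809 = -27821/39491 + 129/38809 = -1074610850/1532606219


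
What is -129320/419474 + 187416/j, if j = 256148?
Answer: 5686384978/13430928269 ≈ 0.42338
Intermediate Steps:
-129320/419474 + 187416/j = -129320/419474 + 187416/256148 = -129320*1/419474 + 187416*(1/256148) = -64660/209737 + 46854/64037 = 5686384978/13430928269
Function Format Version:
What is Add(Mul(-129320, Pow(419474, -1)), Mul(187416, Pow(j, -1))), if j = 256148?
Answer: Rational(5686384978, 13430928269) ≈ 0.42338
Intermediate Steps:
Add(Mul(-129320, Pow(419474, -1)), Mul(187416, Pow(j, -1))) = Add(Mul(-129320, Pow(419474, -1)), Mul(187416, Pow(256148, -1))) = Add(Mul(-129320, Rational(1, 419474)), Mul(187416, Rational(1, 256148))) = Add(Rational(-64660, 209737), Rational(46854, 64037)) = Rational(5686384978, 13430928269)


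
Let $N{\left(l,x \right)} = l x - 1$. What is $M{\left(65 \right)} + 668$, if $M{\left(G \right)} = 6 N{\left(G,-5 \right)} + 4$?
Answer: $-1284$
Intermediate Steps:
$N{\left(l,x \right)} = -1 + l x$
$M{\left(G \right)} = -2 - 30 G$ ($M{\left(G \right)} = 6 \left(-1 + G \left(-5\right)\right) + 4 = 6 \left(-1 - 5 G\right) + 4 = \left(-6 - 30 G\right) + 4 = -2 - 30 G$)
$M{\left(65 \right)} + 668 = \left(-2 - 1950\right) + 668 = -1952 + 668 = -1284$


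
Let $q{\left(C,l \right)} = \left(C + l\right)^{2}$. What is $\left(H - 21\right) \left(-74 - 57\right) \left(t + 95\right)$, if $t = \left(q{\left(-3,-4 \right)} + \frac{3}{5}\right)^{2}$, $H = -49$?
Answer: $\frac{117154086}{5} \approx 2.3431 \cdot 10^{7}$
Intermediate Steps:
$t = \frac{61504}{25}$ ($t = \left(\left(-3 - 4\right)^{2} + \frac{3}{5}\right)^{2} = \left(\left(-7\right)^{2} + 3 \cdot \frac{1}{5}\right)^{2} = \left(49 + \frac{3}{5}\right)^{2} = \left(\frac{248}{5}\right)^{2} = \frac{61504}{25} \approx 2460.2$)
$\left(H - 21\right) \left(-74 - 57\right) \left(t + 95\right) = \left(-49 - 21\right) \left(-74 - 57\right) \left(\frac{61504}{25} + 95\right) = \left(-70\right) \left(-131\right) \frac{63879}{25} = 9170 \cdot \frac{63879}{25} = \frac{117154086}{5}$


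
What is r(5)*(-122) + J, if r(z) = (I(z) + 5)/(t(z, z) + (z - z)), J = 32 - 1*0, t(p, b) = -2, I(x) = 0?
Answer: 337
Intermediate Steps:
J = 32 (J = 32 + 0 = 32)
r(z) = -5/2 (r(z) = (0 + 5)/(-2 + (z - z)) = 5/(-2 + 0) = 5/(-2) = 5*(-1/2) = -5/2)
r(5)*(-122) + J = -5/2*(-122) + 32 = 305 + 32 = 337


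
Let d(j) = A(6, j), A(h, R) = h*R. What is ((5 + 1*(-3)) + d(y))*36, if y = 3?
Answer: 720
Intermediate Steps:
A(h, R) = R*h
d(j) = 6*j (d(j) = j*6 = 6*j)
((5 + 1*(-3)) + d(y))*36 = ((5 + 1*(-3)) + 6*3)*36 = ((5 - 3) + 18)*36 = (2 + 18)*36 = 20*36 = 720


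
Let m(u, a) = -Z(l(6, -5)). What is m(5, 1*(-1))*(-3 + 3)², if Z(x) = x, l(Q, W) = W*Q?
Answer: 0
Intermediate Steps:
l(Q, W) = Q*W
m(u, a) = 30 (m(u, a) = -6*(-5) = -1*(-30) = 30)
m(5, 1*(-1))*(-3 + 3)² = 30*(-3 + 3)² = 30*0² = 30*0 = 0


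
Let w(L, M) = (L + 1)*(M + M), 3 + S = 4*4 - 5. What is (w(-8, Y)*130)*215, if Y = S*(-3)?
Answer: 9391200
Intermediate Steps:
S = 8 (S = -3 + (4*4 - 5) = -3 + (16 - 5) = -3 + 11 = 8)
Y = -24 (Y = 8*(-3) = -24)
w(L, M) = 2*M*(1 + L) (w(L, M) = (1 + L)*(2*M) = 2*M*(1 + L))
(w(-8, Y)*130)*215 = ((2*(-24)*(1 - 8))*130)*215 = ((2*(-24)*(-7))*130)*215 = (336*130)*215 = 43680*215 = 9391200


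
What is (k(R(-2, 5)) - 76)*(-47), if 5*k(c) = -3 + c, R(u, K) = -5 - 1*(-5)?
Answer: 18001/5 ≈ 3600.2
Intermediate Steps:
R(u, K) = 0 (R(u, K) = -5 + 5 = 0)
k(c) = -⅗ + c/5 (k(c) = (-3 + c)/5 = -⅗ + c/5)
(k(R(-2, 5)) - 76)*(-47) = ((-⅗ + (⅕)*0) - 76)*(-47) = ((-⅗ + 0) - 76)*(-47) = (-⅗ - 76)*(-47) = -383/5*(-47) = 18001/5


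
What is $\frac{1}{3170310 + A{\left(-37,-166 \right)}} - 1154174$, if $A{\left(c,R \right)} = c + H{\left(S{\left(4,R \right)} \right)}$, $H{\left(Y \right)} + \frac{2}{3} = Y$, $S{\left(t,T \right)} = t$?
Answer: $- \frac{10977151550243}{9510829} \approx -1.1542 \cdot 10^{6}$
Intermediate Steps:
$H{\left(Y \right)} = - \frac{2}{3} + Y$
$A{\left(c,R \right)} = \frac{10}{3} + c$ ($A{\left(c,R \right)} = c + \left(- \frac{2}{3} + 4\right) = c + \frac{10}{3} = \frac{10}{3} + c$)
$\frac{1}{3170310 + A{\left(-37,-166 \right)}} - 1154174 = \frac{1}{3170310 + \left(\frac{10}{3} - 37\right)} - 1154174 = \frac{1}{3170310 - \frac{101}{3}} - 1154174 = \frac{1}{\frac{9510829}{3}} - 1154174 = \frac{3}{9510829} - 1154174 = - \frac{10977151550243}{9510829}$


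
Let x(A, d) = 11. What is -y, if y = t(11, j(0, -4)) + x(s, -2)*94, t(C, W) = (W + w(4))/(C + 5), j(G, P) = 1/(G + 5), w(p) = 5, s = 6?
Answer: -41373/40 ≈ -1034.3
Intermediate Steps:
j(G, P) = 1/(5 + G)
t(C, W) = (5 + W)/(5 + C) (t(C, W) = (W + 5)/(C + 5) = (5 + W)/(5 + C))
y = 41373/40 (y = (5 + 1/(5 + 0))/(5 + 11) + 11*94 = (5 + 1/5)/16 + 1034 = (1/16)*(26/5) + 1034 = 13/40 + 1034 = 41373/40 ≈ 1034.3)
-y = -1*41373/40 = -41373/40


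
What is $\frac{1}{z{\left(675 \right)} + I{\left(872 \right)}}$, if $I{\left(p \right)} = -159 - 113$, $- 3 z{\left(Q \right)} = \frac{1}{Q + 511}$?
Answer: $- \frac{3558}{967777} \approx -0.0036765$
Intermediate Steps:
$z{\left(Q \right)} = - \frac{1}{3 \left(511 + Q\right)}$ ($z{\left(Q \right)} = - \frac{1}{3 \left(Q + 511\right)} = - \frac{1}{3 \left(511 + Q\right)}$)
$I{\left(p \right)} = -272$ ($I{\left(p \right)} = -159 - 113 = -272$)
$\frac{1}{z{\left(675 \right)} + I{\left(872 \right)}} = \frac{1}{- \frac{1}{1533 + 3 \cdot 675} - 272} = \frac{1}{- \frac{1}{1533 + 2025} - 272} = \frac{1}{- \frac{1}{3558} - 272} = \frac{1}{- \frac{967777}{3558}} = - \frac{3558}{967777}$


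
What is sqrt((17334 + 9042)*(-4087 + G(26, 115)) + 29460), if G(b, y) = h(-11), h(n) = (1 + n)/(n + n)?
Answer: 2*I*sqrt(3259657203)/11 ≈ 10381.0*I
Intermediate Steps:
h(n) = (1 + n)/(2*n) (h(n) = (1 + n)/((2*n)) = (1 + n)*(1/(2*n)) = (1 + n)/(2*n))
G(b, y) = 5/11 (G(b, y) = (1/2)*(1 - 11)/(-11) = (1/2)*(-1/11)*(-10) = 5/11)
sqrt((17334 + 9042)*(-4087 + G(26, 115)) + 29460) = sqrt((17334 + 9042)*(-4087 + 5/11) + 29460) = sqrt(26376*(-44952/11) + 29460) = sqrt(-1185653952/11 + 29460) = sqrt(-1185329892/11) = 2*I*sqrt(3259657203)/11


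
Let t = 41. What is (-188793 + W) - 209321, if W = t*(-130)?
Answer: -403444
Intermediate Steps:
W = -5330 (W = 41*(-130) = -5330)
(-188793 + W) - 209321 = (-188793 - 5330) - 209321 = -194123 - 209321 = -403444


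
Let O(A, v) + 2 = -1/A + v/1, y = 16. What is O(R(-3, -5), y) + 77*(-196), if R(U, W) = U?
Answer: -45233/3 ≈ -15078.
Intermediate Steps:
O(A, v) = -2 + v - 1/A (O(A, v) = -2 + (-1/A + v/1) = -2 + (-1/A + v*1) = -2 + (-1/A + v) = -2 + (v - 1/A) = -2 + v - 1/A)
O(R(-3, -5), y) + 77*(-196) = (-2 + 16 - 1/(-3)) + 77*(-196) = (-2 + 16 - 1*(-⅓)) - 15092 = (-2 + 16 + ⅓) - 15092 = 43/3 - 15092 = -45233/3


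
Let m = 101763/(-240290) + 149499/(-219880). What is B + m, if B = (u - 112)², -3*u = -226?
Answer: 12775567801033/9510293736 ≈ 1343.3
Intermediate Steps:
u = 226/3 (u = -⅓*(-226) = 226/3 ≈ 75.333)
B = 12100/9 (B = (226/3 - 112)² = (-110/3)² = 12100/9 ≈ 1344.4)
m = -1165975263/1056699304 (m = 101763*(-1/240290) + 149499*(-1/219880) = -101763/240290 - 149499/219880 = -1165975263/1056699304 ≈ -1.1034)
B + m = 12100/9 - 1165975263/1056699304 = 12775567801033/9510293736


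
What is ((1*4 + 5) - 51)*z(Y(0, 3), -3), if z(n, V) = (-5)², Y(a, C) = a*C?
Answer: -1050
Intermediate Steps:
Y(a, C) = C*a
z(n, V) = 25
((1*4 + 5) - 51)*z(Y(0, 3), -3) = ((1*4 + 5) - 51)*25 = ((4 + 5) - 51)*25 = (9 - 51)*25 = -42*25 = -1050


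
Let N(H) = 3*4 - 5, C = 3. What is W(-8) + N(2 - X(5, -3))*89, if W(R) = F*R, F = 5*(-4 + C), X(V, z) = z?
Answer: 663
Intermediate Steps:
F = -5 (F = 5*(-4 + 3) = 5*(-1) = -5)
N(H) = 7 (N(H) = 12 - 5 = 7)
W(R) = -5*R
W(-8) + N(2 - X(5, -3))*89 = -5*(-8) + 7*89 = 40 + 623 = 663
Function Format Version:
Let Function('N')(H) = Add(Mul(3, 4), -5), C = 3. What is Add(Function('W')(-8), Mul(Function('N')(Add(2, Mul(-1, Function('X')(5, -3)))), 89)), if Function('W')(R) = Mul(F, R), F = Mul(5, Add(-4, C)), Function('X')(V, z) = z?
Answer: 663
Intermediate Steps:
F = -5 (F = Mul(5, Add(-4, 3)) = Mul(5, -1) = -5)
Function('N')(H) = 7 (Function('N')(H) = Add(12, -5) = 7)
Function('W')(R) = Mul(-5, R)
Add(Function('W')(-8), Mul(Function('N')(Add(2, Mul(-1, Function('X')(5, -3)))), 89)) = Add(Mul(-5, -8), Mul(7, 89)) = Add(40, 623) = 663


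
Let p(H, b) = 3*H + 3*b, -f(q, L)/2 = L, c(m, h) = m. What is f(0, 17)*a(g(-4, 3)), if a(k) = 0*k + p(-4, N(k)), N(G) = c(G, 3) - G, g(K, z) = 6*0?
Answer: 408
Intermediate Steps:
g(K, z) = 0
f(q, L) = -2*L
N(G) = 0 (N(G) = G - G = 0)
a(k) = -12 (a(k) = 0*k + (3*(-4) + 3*0) = 0 + (-12 + 0) = 0 - 12 = -12)
f(0, 17)*a(g(-4, 3)) = -2*17*(-12) = -34*(-12) = 408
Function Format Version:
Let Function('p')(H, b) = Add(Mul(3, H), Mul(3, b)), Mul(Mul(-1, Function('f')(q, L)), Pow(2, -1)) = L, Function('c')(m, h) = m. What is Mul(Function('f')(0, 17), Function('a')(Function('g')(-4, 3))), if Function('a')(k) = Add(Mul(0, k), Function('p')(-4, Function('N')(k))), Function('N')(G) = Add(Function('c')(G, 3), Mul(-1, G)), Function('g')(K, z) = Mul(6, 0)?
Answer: 408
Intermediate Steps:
Function('g')(K, z) = 0
Function('f')(q, L) = Mul(-2, L)
Function('N')(G) = 0 (Function('N')(G) = Add(G, Mul(-1, G)) = 0)
Function('a')(k) = -12 (Function('a')(k) = Add(Mul(0, k), Add(Mul(3, -4), Mul(3, 0))) = Add(0, Add(-12, 0)) = Add(0, -12) = -12)
Mul(Function('f')(0, 17), Function('a')(Function('g')(-4, 3))) = Mul(Mul(-2, 17), -12) = Mul(-34, -12) = 408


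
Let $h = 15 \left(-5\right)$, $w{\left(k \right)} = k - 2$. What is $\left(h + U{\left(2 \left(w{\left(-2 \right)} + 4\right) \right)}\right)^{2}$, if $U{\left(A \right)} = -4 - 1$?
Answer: $6400$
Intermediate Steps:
$w{\left(k \right)} = -2 + k$
$h = -75$
$U{\left(A \right)} = -5$ ($U{\left(A \right)} = -4 - 1 = -5$)
$\left(h + U{\left(2 \left(w{\left(-2 \right)} + 4\right) \right)}\right)^{2} = \left(-75 - 5\right)^{2} = \left(-80\right)^{2} = 6400$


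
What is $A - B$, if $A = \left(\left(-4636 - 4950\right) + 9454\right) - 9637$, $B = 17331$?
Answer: $-27100$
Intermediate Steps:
$A = -9769$ ($A = \left(-9586 + 9454\right) - 9637 = -132 - 9637 = -9769$)
$A - B = -9769 - 17331 = -27100$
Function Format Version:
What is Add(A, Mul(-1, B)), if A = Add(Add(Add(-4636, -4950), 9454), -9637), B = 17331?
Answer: -27100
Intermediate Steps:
A = -9769 (A = Add(Add(-9586, 9454), -9637) = Add(-132, -9637) = -9769)
Add(A, Mul(-1, B)) = Add(-9769, Mul(-1, 17331)) = Add(-9769, -17331) = -27100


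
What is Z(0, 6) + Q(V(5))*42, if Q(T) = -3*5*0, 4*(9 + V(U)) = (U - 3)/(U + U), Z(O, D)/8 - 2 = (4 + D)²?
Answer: 816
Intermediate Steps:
Z(O, D) = 16 + 8*(4 + D)²
V(U) = -9 + (-3 + U)/(8*U) (V(U) = -9 + ((U - 3)/(U + U))/4 = -9 + ((-3 + U)/((2*U)))/4 = -9 + ((-3 + U)*(1/(2*U)))/4 = -9 + ((-3 + U)/(2*U))/4 = -9 + (-3 + U)/(8*U))
Q(T) = 0 (Q(T) = -15*0 = 0)
Z(0, 6) + Q(V(5))*42 = (16 + 8*(4 + 6)²) + 0*42 = (16 + 8*10²) + 0 = (16 + 8*100) + 0 = (16 + 800) + 0 = 816 + 0 = 816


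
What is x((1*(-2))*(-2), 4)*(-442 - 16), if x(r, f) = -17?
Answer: 7786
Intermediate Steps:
x((1*(-2))*(-2), 4)*(-442 - 16) = -17*(-442 - 16) = -17*(-458) = 7786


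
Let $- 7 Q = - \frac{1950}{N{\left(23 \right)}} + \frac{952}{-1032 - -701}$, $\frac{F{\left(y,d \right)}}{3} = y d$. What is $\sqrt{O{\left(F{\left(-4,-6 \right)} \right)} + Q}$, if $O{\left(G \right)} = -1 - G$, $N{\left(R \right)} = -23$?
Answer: $\frac{3 i \sqrt{26727195103}}{53291} \approx 9.2033 i$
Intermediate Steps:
$F{\left(y,d \right)} = 3 d y$ ($F{\left(y,d \right)} = 3 y d = 3 d y$)
$Q = - \frac{623554}{53291}$ ($Q = - \frac{- \frac{1950}{-23} + \frac{952}{-1032 - -701}}{7} = - \frac{\left(-1950\right) \left(- \frac{1}{23}\right) + \frac{952}{-1032 + 701}}{7} = - \frac{\frac{1950}{23} + \frac{952}{-331}}{7} = - \frac{\frac{1950}{23} + 952 \left(- \frac{1}{331}\right)}{7} = - \frac{\frac{1950}{23} - \frac{952}{331}}{7} = \left(- \frac{1}{7}\right) \frac{623554}{7613} = - \frac{623554}{53291} \approx -11.701$)
$\sqrt{O{\left(F{\left(-4,-6 \right)} \right)} + Q} = \sqrt{\left(-1 - 3 \left(-6\right) \left(-4\right)\right) - \frac{623554}{53291}} = \sqrt{\left(-1 - 72\right) - \frac{623554}{53291}} = \sqrt{-73 - \frac{623554}{53291}} = \sqrt{- \frac{4513797}{53291}} = \frac{3 i \sqrt{26727195103}}{53291}$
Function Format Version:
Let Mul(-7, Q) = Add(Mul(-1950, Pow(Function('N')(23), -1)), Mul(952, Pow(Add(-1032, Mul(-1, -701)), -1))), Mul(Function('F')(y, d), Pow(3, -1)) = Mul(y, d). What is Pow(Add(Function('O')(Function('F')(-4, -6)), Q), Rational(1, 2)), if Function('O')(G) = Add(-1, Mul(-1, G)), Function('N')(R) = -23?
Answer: Mul(Rational(3, 53291), I, Pow(26727195103, Rational(1, 2))) ≈ Mul(9.2033, I)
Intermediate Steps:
Function('F')(y, d) = Mul(3, d, y) (Function('F')(y, d) = Mul(3, Mul(y, d)) = Mul(3, Mul(d, y)) = Mul(3, d, y))
Q = Rational(-623554, 53291) (Q = Mul(Rational(-1, 7), Add(Mul(-1950, Pow(-23, -1)), Mul(952, Pow(Add(-1032, Mul(-1, -701)), -1)))) = Mul(Rational(-1, 7), Add(Mul(-1950, Rational(-1, 23)), Mul(952, Pow(Add(-1032, 701), -1)))) = Mul(Rational(-1, 7), Add(Rational(1950, 23), Mul(952, Pow(-331, -1)))) = Mul(Rational(-1, 7), Add(Rational(1950, 23), Mul(952, Rational(-1, 331)))) = Mul(Rational(-1, 7), Add(Rational(1950, 23), Rational(-952, 331))) = Mul(Rational(-1, 7), Rational(623554, 7613)) = Rational(-623554, 53291) ≈ -11.701)
Pow(Add(Function('O')(Function('F')(-4, -6)), Q), Rational(1, 2)) = Pow(Add(Add(-1, Mul(-1, Mul(3, -6, -4))), Rational(-623554, 53291)), Rational(1, 2)) = Pow(Add(Add(-1, Mul(-1, 72)), Rational(-623554, 53291)), Rational(1, 2)) = Pow(Add(Add(-1, -72), Rational(-623554, 53291)), Rational(1, 2)) = Pow(Add(-73, Rational(-623554, 53291)), Rational(1, 2)) = Pow(Rational(-4513797, 53291), Rational(1, 2)) = Mul(Rational(3, 53291), I, Pow(26727195103, Rational(1, 2)))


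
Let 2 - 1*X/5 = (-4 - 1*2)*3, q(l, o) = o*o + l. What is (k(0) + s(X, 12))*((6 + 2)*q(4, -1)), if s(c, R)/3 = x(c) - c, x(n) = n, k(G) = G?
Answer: 0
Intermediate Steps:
q(l, o) = l + o**2 (q(l, o) = o**2 + l = l + o**2)
X = 100 (X = 10 - 5*(-4 - 1*2)*3 = 10 - 5*(-4 - 2)*3 = 10 - (-30)*3 = 10 - 5*(-18) = 10 + 90 = 100)
s(c, R) = 0 (s(c, R) = 3*(c - c) = 3*0 = 0)
(k(0) + s(X, 12))*((6 + 2)*q(4, -1)) = (0 + 0)*((6 + 2)*(4 + (-1)**2)) = 0*(8*(4 + 1)) = 0*(8*5) = 0*40 = 0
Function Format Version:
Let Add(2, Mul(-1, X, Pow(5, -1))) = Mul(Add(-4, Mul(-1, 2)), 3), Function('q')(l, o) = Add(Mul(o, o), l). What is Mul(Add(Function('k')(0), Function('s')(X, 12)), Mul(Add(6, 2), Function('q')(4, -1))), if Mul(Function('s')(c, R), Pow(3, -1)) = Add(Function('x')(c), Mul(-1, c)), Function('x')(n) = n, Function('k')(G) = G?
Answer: 0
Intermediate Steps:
Function('q')(l, o) = Add(l, Pow(o, 2)) (Function('q')(l, o) = Add(Pow(o, 2), l) = Add(l, Pow(o, 2)))
X = 100 (X = Add(10, Mul(-5, Mul(Add(-4, Mul(-1, 2)), 3))) = Add(10, Mul(-5, Mul(Add(-4, -2), 3))) = Add(10, Mul(-5, Mul(-6, 3))) = Add(10, Mul(-5, -18)) = Add(10, 90) = 100)
Function('s')(c, R) = 0 (Function('s')(c, R) = Mul(3, Add(c, Mul(-1, c))) = Mul(3, 0) = 0)
Mul(Add(Function('k')(0), Function('s')(X, 12)), Mul(Add(6, 2), Function('q')(4, -1))) = Mul(Add(0, 0), Mul(Add(6, 2), Add(4, Pow(-1, 2)))) = Mul(0, Mul(8, Add(4, 1))) = Mul(0, Mul(8, 5)) = Mul(0, 40) = 0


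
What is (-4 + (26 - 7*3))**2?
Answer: 1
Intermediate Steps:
(-4 + (26 - 7*3))**2 = (-4 + (26 - 1*21))**2 = (-4 + (26 - 21))**2 = (-4 + 5)**2 = 1**2 = 1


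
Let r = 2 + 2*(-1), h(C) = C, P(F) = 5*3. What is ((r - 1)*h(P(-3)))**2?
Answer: 225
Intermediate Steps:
P(F) = 15
r = 0 (r = 2 - 2 = 0)
((r - 1)*h(P(-3)))**2 = ((0 - 1)*15)**2 = (-1*15)**2 = (-15)**2 = 225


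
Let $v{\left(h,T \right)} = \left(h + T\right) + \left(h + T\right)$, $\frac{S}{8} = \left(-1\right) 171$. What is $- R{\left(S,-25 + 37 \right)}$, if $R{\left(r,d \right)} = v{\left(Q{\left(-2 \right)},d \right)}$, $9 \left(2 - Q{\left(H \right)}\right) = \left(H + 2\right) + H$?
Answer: $- \frac{256}{9} \approx -28.444$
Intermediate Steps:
$Q{\left(H \right)} = \frac{16}{9} - \frac{2 H}{9}$ ($Q{\left(H \right)} = 2 - \frac{\left(H + 2\right) + H}{9} = 2 - \frac{\left(2 + H\right) + H}{9} = 2 - \frac{2 + 2 H}{9} = 2 - \left(\frac{2}{9} + \frac{2 H}{9}\right) = \frac{16}{9} - \frac{2 H}{9}$)
$S = -1368$ ($S = 8 \left(\left(-1\right) 171\right) = 8 \left(-171\right) = -1368$)
$v{\left(h,T \right)} = 2 T + 2 h$ ($v{\left(h,T \right)} = \left(T + h\right) + \left(T + h\right) = 2 T + 2 h$)
$R{\left(r,d \right)} = \frac{40}{9} + 2 d$ ($R{\left(r,d \right)} = 2 d + 2 \left(\frac{16}{9} - - \frac{4}{9}\right) = 2 d + 2 \left(\frac{16}{9} + \frac{4}{9}\right) = 2 d + 2 \cdot \frac{20}{9} = 2 d + \frac{40}{9} = \frac{40}{9} + 2 d$)
$- R{\left(S,-25 + 37 \right)} = - (\frac{40}{9} + 2 \left(-25 + 37\right)) = - (\frac{40}{9} + 2 \cdot 12) = - (\frac{40}{9} + 24) = \left(-1\right) \frac{256}{9} = - \frac{256}{9}$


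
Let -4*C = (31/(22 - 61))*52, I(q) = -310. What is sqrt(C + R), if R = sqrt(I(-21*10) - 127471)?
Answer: sqrt(93 + 9*I*sqrt(127781))/3 ≈ 13.564 + 13.177*I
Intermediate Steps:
C = 31/3 (C = -31/(22 - 61)*52/4 = -31/(-39)*52/4 = -(-1/39*31)*52/4 = -(-31)*52/156 = -1/4*(-124/3) = 31/3 ≈ 10.333)
R = I*sqrt(127781) (R = sqrt(-310 - 127471) = sqrt(-127781) = I*sqrt(127781) ≈ 357.46*I)
sqrt(C + R) = sqrt(31/3 + I*sqrt(127781))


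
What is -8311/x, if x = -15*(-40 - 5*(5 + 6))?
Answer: -8311/1425 ≈ -5.8323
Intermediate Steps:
x = 1425 (x = -15*(-40 - 5*11) = -15*(-40 - 55) = -15*(-95) = 1425)
-8311/x = -8311/1425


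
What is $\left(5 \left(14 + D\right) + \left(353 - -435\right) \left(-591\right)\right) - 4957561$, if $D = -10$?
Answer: $-5423249$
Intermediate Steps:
$\left(5 \left(14 + D\right) + \left(353 - -435\right) \left(-591\right)\right) - 4957561 = \left(5 \left(14 - 10\right) + \left(353 - -435\right) \left(-591\right)\right) - 4957561 = \left(5 \cdot 4 + \left(353 + 435\right) \left(-591\right)\right) - 4957561 = \left(20 + 788 \left(-591\right)\right) - 4957561 = \left(20 - 465708\right) - 4957561 = -465688 - 4957561 = -5423249$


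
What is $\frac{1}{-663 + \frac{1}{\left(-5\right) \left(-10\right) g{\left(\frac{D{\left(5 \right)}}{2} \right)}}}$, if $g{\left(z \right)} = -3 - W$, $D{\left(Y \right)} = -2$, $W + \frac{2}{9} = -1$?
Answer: $- \frac{800}{530409} \approx -0.0015083$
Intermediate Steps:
$W = - \frac{11}{9}$ ($W = - \frac{2}{9} - 1 = - \frac{11}{9} \approx -1.2222$)
$g{\left(z \right)} = - \frac{16}{9}$ ($g{\left(z \right)} = -3 - - \frac{11}{9} = -3 + \frac{11}{9} = - \frac{16}{9}$)
$\frac{1}{-663 + \frac{1}{\left(-5\right) \left(-10\right) g{\left(\frac{D{\left(5 \right)}}{2} \right)}}} = \frac{1}{-663 + \frac{1}{\left(-5\right) \left(-10\right) \left(- \frac{16}{9}\right)}} = \frac{1}{-663 + \frac{1}{50 \left(- \frac{16}{9}\right)}} = \frac{1}{-663 + \frac{1}{- \frac{800}{9}}} = \frac{1}{-663 - \frac{9}{800}} = \frac{1}{- \frac{530409}{800}} = - \frac{800}{530409}$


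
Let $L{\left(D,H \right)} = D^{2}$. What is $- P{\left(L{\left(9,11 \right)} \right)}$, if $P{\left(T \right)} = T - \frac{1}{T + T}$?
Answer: $- \frac{13121}{162} \approx -80.994$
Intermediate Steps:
$P{\left(T \right)} = T - \frac{1}{2 T}$
$- P{\left(L{\left(9,11 \right)} \right)} = - (9^{2} - \frac{1}{2 \cdot 9^{2}}) = - (81 - \frac{1}{2 \cdot 81}) = - (81 - \frac{1}{162}) = \left(-1\right) \frac{13121}{162} = - \frac{13121}{162}$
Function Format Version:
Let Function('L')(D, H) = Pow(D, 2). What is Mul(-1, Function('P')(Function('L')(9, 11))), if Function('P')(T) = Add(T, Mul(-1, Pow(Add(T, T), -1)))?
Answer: Rational(-13121, 162) ≈ -80.994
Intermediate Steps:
Function('P')(T) = Add(T, Mul(Rational(-1, 2), Pow(T, -1))) (Function('P')(T) = Add(T, Mul(-1, Pow(Mul(2, T), -1))) = Add(T, Mul(-1, Mul(Rational(1, 2), Pow(T, -1)))) = Add(T, Mul(Rational(-1, 2), Pow(T, -1))))
Mul(-1, Function('P')(Function('L')(9, 11))) = Mul(-1, Add(Pow(9, 2), Mul(Rational(-1, 2), Pow(Pow(9, 2), -1)))) = Mul(-1, Add(81, Mul(Rational(-1, 2), Pow(81, -1)))) = Mul(-1, Add(81, Mul(Rational(-1, 2), Rational(1, 81)))) = Mul(-1, Add(81, Rational(-1, 162))) = Mul(-1, Rational(13121, 162)) = Rational(-13121, 162)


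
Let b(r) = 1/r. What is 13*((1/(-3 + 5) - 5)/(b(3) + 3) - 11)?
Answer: -3211/20 ≈ -160.55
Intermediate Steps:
13*((1/(-3 + 5) - 5)/(b(3) + 3) - 11) = 13*((1/(-3 + 5) - 5)/(1/3 + 3) - 11) = 13*((1/2 - 5)/(1/3 + 3) - 11) = 13*((1/2 - 5)/(10/3) - 11) = 13*(-9/2*3/10 - 11) = 13*(-27/20 - 11) = 13*(-247/20) = -3211/20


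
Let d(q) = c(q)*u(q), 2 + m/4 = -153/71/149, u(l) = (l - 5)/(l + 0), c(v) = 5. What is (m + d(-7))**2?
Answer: 1446433024/5483846809 ≈ 0.26376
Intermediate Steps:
u(l) = (-5 + l)/l
m = -85244/10579 (m = -8 + 4*(-153/71/149) = -8 + 4*(-153*1/71*(1/149)) = -8 + 4*(-153/71*1/149) = -8 + 4*(-153/10579) = -8 - 612/10579 = -85244/10579 ≈ -8.0578)
d(q) = 5*(-5 + q)/q (d(q) = 5*((-5 + q)/q) = 5*(-5 + q)/q)
(m + d(-7))**2 = (-85244/10579 + (5 - 25/(-7)))**2 = (-85244/10579 + (5 - 25*(-1/7)))**2 = (-85244/10579 + (5 + 25/7))**2 = (-85244/10579 + 60/7)**2 = (38032/74053)**2 = 1446433024/5483846809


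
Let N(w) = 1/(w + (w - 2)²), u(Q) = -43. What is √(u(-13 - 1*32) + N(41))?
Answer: I*√104911730/1562 ≈ 6.5574*I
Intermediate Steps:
N(w) = 1/(w + (-2 + w)²)
√(u(-13 - 1*32) + N(41)) = √(-43 + 1/(41 + (-2 + 41)²)) = √(-43 + 1/(41 + 39²)) = √(-43 + 1/(41 + 1521)) = √(-43 + 1/1562) = √(-67165/1562) = I*√104911730/1562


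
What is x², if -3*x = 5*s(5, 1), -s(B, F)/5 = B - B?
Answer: 0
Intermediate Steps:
s(B, F) = 0 (s(B, F) = -5*(B - B) = -5*0 = 0)
x = 0 (x = -5*0/3 = -⅓*0 = 0)
x² = 0² = 0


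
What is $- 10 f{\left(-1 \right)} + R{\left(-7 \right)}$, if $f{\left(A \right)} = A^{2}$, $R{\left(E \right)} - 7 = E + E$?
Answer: $-17$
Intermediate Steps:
$R{\left(E \right)} = 7 + 2 E$ ($R{\left(E \right)} = 7 + \left(E + E\right) = 7 + 2 E$)
$- 10 f{\left(-1 \right)} + R{\left(-7 \right)} = - 10 \left(-1\right)^{2} + \left(7 + 2 \left(-7\right)\right) = \left(-10\right) 1 + \left(7 - 14\right) = -10 - 7 = -17$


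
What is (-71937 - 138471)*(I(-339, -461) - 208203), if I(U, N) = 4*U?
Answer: 44092890072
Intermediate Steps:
(-71937 - 138471)*(I(-339, -461) - 208203) = (-71937 - 138471)*(4*(-339) - 208203) = -210408*(-1356 - 208203) = -210408*(-209559) = 44092890072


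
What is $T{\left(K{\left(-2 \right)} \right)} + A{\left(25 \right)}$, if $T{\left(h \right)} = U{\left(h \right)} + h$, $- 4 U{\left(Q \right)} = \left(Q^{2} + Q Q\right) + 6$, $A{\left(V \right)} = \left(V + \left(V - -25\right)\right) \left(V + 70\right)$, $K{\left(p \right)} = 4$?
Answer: $\frac{14239}{2} \approx 7119.5$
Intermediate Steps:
$A{\left(V \right)} = \left(25 + 2 V\right) \left(70 + V\right)$ ($A{\left(V \right)} = \left(V + \left(V + 25\right)\right) \left(70 + V\right) = \left(V + \left(25 + V\right)\right) \left(70 + V\right) = \left(25 + 2 V\right) \left(70 + V\right)$)
$U{\left(Q \right)} = - \frac{3}{2} - \frac{Q^{2}}{2}$ ($U{\left(Q \right)} = - \frac{\left(Q^{2} + Q Q\right) + 6}{4} = - \frac{\left(Q^{2} + Q^{2}\right) + 6}{4} = - \frac{2 Q^{2} + 6}{4} = - \frac{6 + 2 Q^{2}}{4} = - \frac{3}{2} - \frac{Q^{2}}{2}$)
$T{\left(h \right)} = - \frac{3}{2} + h - \frac{h^{2}}{2}$ ($T{\left(h \right)} = \left(- \frac{3}{2} - \frac{h^{2}}{2}\right) + h = - \frac{3}{2} + h - \frac{h^{2}}{2}$)
$T{\left(K{\left(-2 \right)} \right)} + A{\left(25 \right)} = \left(- \frac{3}{2} + 4 - \frac{4^{2}}{2}\right) + \left(1750 + 2 \cdot 25^{2} + 165 \cdot 25\right) = \left(- \frac{3}{2} + 4 - 8\right) + \left(1750 + 2 \cdot 625 + 4125\right) = \left(- \frac{3}{2} + 4 - 8\right) + \left(1750 + 1250 + 4125\right) = - \frac{11}{2} + 7125 = \frac{14239}{2}$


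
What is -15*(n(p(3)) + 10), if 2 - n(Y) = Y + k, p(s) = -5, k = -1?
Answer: -270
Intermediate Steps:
n(Y) = 3 - Y (n(Y) = 2 - (Y - 1) = 2 - (-1 + Y) = 2 + (1 - Y) = 3 - Y)
-15*(n(p(3)) + 10) = -15*((3 - 1*(-5)) + 10) = -15*((3 + 5) + 10) = -15*(8 + 10) = -15*18 = -270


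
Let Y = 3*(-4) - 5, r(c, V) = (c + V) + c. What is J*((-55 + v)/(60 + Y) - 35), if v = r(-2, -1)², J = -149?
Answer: 228715/43 ≈ 5319.0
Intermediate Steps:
r(c, V) = V + 2*c (r(c, V) = (V + c) + c = V + 2*c)
Y = -17 (Y = -12 - 5 = -17)
v = 25 (v = (-1 + 2*(-2))² = (-1 - 4)² = (-5)² = 25)
J*((-55 + v)/(60 + Y) - 35) = -149*((-55 + 25)/(60 - 17) - 35) = -149*(-30/43 - 35) = -149*(-1535/43) = 228715/43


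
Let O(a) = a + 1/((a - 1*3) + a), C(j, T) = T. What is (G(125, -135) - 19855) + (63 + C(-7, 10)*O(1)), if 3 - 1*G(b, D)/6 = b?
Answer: -20524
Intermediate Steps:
O(a) = a + 1/(-3 + 2*a) (O(a) = a + 1/((a - 3) + a) = a + 1/((-3 + a) + a) = a + 1/(-3 + 2*a))
G(b, D) = 18 - 6*b
(G(125, -135) - 19855) + (63 + C(-7, 10)*O(1)) = ((18 - 6*125) - 19855) + (63 + 10*((1 - 3*1 + 2*1²)/(-3 + 2*1))) = ((18 - 750) - 19855) + (63 + 10*((1 - 3 + 2*1)/(-3 + 2))) = (-732 - 19855) + (63 + 10*((1 - 3 + 2)/(-1))) = -20587 + (63 + 10*(-1*0)) = -20587 + (63 + 10*0) = -20587 + (63 + 0) = -20587 + 63 = -20524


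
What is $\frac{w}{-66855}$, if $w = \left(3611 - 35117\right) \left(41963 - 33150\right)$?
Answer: $\frac{92554126}{22285} \approx 4153.2$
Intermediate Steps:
$w = -277662378$ ($w = - 31506 \left(41963 - 33150\right) = \left(-31506\right) 8813 = -277662378$)
$\frac{w}{-66855} = - \frac{277662378}{-66855} = \left(-277662378\right) \left(- \frac{1}{66855}\right) = \frac{92554126}{22285}$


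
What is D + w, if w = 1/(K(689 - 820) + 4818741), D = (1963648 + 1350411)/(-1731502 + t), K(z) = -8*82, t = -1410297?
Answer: -15967414815216/15137454634915 ≈ -1.0548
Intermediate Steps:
K(z) = -656
D = -3314059/3141799 (D = (1963648 + 1350411)/(-1731502 - 1410297) = 3314059/(-3141799) = 3314059*(-1/3141799) = -3314059/3141799 ≈ -1.0548)
w = 1/4818085 (w = 1/(-656 + 4818741) = 1/4818085 ≈ 2.0755e-7)
D + w = -3314059/3141799 + 1/4818085 = -15967414815216/15137454634915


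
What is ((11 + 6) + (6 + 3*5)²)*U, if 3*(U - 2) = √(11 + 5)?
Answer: 4580/3 ≈ 1526.7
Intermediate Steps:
U = 10/3 (U = 2 + √(11 + 5)/3 = 2 + √16/3 = 2 + (⅓)*4 = 2 + 4/3 = 10/3 ≈ 3.3333)
((11 + 6) + (6 + 3*5)²)*U = ((11 + 6) + (6 + 3*5)²)*(10/3) = (17 + (6 + 15)²)*(10/3) = (17 + 21²)*(10/3) = (17 + 441)*(10/3) = 458*(10/3) = 4580/3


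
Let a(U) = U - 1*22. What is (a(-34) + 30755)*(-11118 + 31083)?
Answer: 612905535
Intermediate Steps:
a(U) = -22 + U (a(U) = U - 22 = -22 + U)
(a(-34) + 30755)*(-11118 + 31083) = ((-22 - 34) + 30755)*(-11118 + 31083) = (-56 + 30755)*19965 = 30699*19965 = 612905535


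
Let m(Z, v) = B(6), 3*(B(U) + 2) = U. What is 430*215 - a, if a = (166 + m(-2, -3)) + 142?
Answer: 92142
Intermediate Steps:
B(U) = -2 + U/3
m(Z, v) = 0 (m(Z, v) = -2 + (⅓)*6 = -2 + 2 = 0)
a = 308 (a = (166 + 0) + 142 = 166 + 142 = 308)
430*215 - a = 430*215 - 1*308 = 92450 - 308 = 92142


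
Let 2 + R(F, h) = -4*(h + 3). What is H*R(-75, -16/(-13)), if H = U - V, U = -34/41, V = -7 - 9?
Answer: -3732/13 ≈ -287.08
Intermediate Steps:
V = -16
U = -34/41 (U = -34*1/41 = -34/41 ≈ -0.82927)
R(F, h) = -14 - 4*h (R(F, h) = -2 - 4*(h + 3) = -2 - 4*(3 + h) = -2 + (-12 - 4*h) = -14 - 4*h)
H = 622/41 (H = -34/41 - 1*(-16) = -34/41 + 16 = 622/41 ≈ 15.171)
H*R(-75, -16/(-13)) = 622*(-14 - (-64)/(-13))/41 = 622*(-14 - (-64)*(-1)/13)/41 = 622*(-14 - 4*16/13)/41 = 622*(-14 - 64/13)/41 = (622/41)*(-246/13) = -3732/13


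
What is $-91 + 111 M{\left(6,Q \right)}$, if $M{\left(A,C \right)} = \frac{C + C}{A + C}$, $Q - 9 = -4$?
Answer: $\frac{109}{11} \approx 9.9091$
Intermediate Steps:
$Q = 5$ ($Q = 9 - 4 = 5$)
$M{\left(A,C \right)} = \frac{2 C}{A + C}$
$-91 + 111 M{\left(6,Q \right)} = -91 + 111 \cdot 2 \cdot 5 \frac{1}{6 + 5} = -91 + 111 \cdot 2 \cdot 5 \cdot \frac{1}{11} = -91 + 111 \cdot \frac{10}{11} = -91 + \frac{1110}{11} = \frac{109}{11}$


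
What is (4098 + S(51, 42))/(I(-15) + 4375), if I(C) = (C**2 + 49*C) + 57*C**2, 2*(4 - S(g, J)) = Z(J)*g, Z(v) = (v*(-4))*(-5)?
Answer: -8659/8345 ≈ -1.0376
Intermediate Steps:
Z(v) = 20*v (Z(v) = -4*v*(-5) = 20*v)
S(g, J) = 4 - 10*J*g (S(g, J) = 4 - 20*J*g/2 = 4 - 10*J*g)
I(C) = 49*C + 58*C**2
(4098 + S(51, 42))/(I(-15) + 4375) = (4098 + (4 - 10*42*51))/(-15*(49 + 58*(-15)) + 4375) = (4098 + (4 - 21420))/(-15*(49 - 870) + 4375) = (4098 - 21416)/(-15*(-821) + 4375) = -17318/(12315 + 4375) = -17318/16690 = -17318*1/16690 = -8659/8345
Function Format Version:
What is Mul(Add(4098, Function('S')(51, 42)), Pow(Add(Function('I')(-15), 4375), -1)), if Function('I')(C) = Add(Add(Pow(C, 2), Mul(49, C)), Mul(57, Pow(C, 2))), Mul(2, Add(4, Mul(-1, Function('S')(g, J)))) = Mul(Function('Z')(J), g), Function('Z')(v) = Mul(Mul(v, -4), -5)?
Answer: Rational(-8659, 8345) ≈ -1.0376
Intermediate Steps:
Function('Z')(v) = Mul(20, v) (Function('Z')(v) = Mul(Mul(-4, v), -5) = Mul(20, v))
Function('S')(g, J) = Add(4, Mul(-10, J, g)) (Function('S')(g, J) = Add(4, Mul(Rational(-1, 2), Mul(Mul(20, J), g))) = Add(4, Mul(Rational(-1, 2), Mul(20, J, g))) = Add(4, Mul(-10, J, g)))
Function('I')(C) = Add(Mul(49, C), Mul(58, Pow(C, 2)))
Mul(Add(4098, Function('S')(51, 42)), Pow(Add(Function('I')(-15), 4375), -1)) = Mul(Add(4098, Add(4, Mul(-10, 42, 51))), Pow(Add(Mul(-15, Add(49, Mul(58, -15))), 4375), -1)) = Mul(Add(4098, Add(4, -21420)), Pow(Add(Mul(-15, Add(49, -870)), 4375), -1)) = Mul(Add(4098, -21416), Pow(Add(Mul(-15, -821), 4375), -1)) = Mul(-17318, Pow(Add(12315, 4375), -1)) = Mul(-17318, Pow(16690, -1)) = Mul(-17318, Rational(1, 16690)) = Rational(-8659, 8345)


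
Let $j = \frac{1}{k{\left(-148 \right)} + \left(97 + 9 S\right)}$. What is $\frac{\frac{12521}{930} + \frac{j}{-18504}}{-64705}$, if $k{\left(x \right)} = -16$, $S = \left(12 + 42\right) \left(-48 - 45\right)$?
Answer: $- \frac{1742182307543}{8372889766438200} \approx -0.00020807$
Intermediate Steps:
$S = -5022$ ($S = 54 \left(-93\right) = -5022$)
$j = - \frac{1}{45117}$ ($j = \frac{1}{-16 + \left(97 + 9 \left(-5022\right)\right)} = \frac{1}{-16 + \left(97 - 45198\right)} = \frac{1}{-16 - 45101} = \frac{1}{-45117} = - \frac{1}{45117} \approx -2.2165 \cdot 10^{-5}$)
$\frac{\frac{12521}{930} + \frac{j}{-18504}}{-64705} = \frac{\frac{12521}{930} - \frac{1}{45117 \left(-18504\right)}}{-64705} = \left(12521 \cdot \frac{1}{930} - - \frac{1}{834844968}\right) \left(- \frac{1}{64705}\right) = \left(\frac{12521}{930} + \frac{1}{834844968}\right) \left(- \frac{1}{64705}\right) = \frac{1742182307543}{129400970040} \left(- \frac{1}{64705}\right) = - \frac{1742182307543}{8372889766438200}$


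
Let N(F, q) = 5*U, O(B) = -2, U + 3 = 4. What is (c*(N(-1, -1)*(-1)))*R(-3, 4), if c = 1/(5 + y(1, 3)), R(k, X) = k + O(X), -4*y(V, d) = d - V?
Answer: 50/9 ≈ 5.5556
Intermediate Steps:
U = 1 (U = -3 + 4 = 1)
y(V, d) = -d/4 + V/4 (y(V, d) = -(d - V)/4 = -d/4 + V/4)
R(k, X) = -2 + k (R(k, X) = k - 2 = -2 + k)
N(F, q) = 5 (N(F, q) = 5*1 = 5)
c = 2/9 (c = 1/(5 + (-¼*3 + (¼)*1)) = 1/(5 + (-¾ + ¼)) = 1/(5 - ½) = 1/(9/2) = 2/9 ≈ 0.22222)
(c*(N(-1, -1)*(-1)))*R(-3, 4) = (2*(5*(-1))/9)*(-2 - 3) = ((2/9)*(-5))*(-5) = -10/9*(-5) = 50/9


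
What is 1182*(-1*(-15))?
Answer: 17730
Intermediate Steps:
1182*(-1*(-15)) = 1182*15 = 17730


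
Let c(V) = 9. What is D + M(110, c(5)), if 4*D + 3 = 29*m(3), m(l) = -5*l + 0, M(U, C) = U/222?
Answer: -24199/222 ≈ -109.00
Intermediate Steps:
M(U, C) = U/222 (M(U, C) = U*(1/222) = U/222)
m(l) = -5*l
D = -219/2 (D = -¾ + (29*(-5*3))/4 = -¾ + (29*(-15))/4 = -¾ + (¼)*(-435) = -¾ - 435/4 = -219/2 ≈ -109.50)
D + M(110, c(5)) = -219/2 + (1/222)*110 = -219/2 + 55/111 = -24199/222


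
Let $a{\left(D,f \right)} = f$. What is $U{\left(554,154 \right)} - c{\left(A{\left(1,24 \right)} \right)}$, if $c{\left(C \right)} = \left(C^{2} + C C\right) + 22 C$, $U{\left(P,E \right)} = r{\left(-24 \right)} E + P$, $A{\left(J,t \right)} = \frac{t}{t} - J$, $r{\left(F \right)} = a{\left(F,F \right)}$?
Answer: $-3142$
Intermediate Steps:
$r{\left(F \right)} = F$
$A{\left(J,t \right)} = 1 - J$
$U{\left(P,E \right)} = P - 24 E$ ($U{\left(P,E \right)} = - 24 E + P = P - 24 E$)
$c{\left(C \right)} = 2 C^{2} + 22 C$ ($c{\left(C \right)} = \left(C^{2} + C^{2}\right) + 22 C = 2 C^{2} + 22 C$)
$U{\left(554,154 \right)} - c{\left(A{\left(1,24 \right)} \right)} = \left(554 - 3696\right) - 2 \left(1 - 1\right) \left(11 + \left(1 - 1\right)\right) = -3142 - 2 \cdot 0 \left(11 + 0\right) = -3142 - 2 \cdot 0 \cdot 11 = -3142 - 0 = -3142 + 0 = -3142$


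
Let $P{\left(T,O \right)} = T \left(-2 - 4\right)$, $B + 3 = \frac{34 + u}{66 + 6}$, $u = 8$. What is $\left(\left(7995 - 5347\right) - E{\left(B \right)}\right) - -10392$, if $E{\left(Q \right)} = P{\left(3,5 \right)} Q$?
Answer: $\frac{25993}{2} \approx 12997.0$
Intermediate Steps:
$B = - \frac{29}{12}$ ($B = -3 + \frac{34 + 8}{66 + 6} = -3 + \frac{42}{72} = -3 + 42 \cdot \frac{1}{72} = -3 + \frac{7}{12} = - \frac{29}{12} \approx -2.4167$)
$P{\left(T,O \right)} = - 6 T$ ($P{\left(T,O \right)} = T \left(-6\right) = - 6 T$)
$E{\left(Q \right)} = - 18 Q$ ($E{\left(Q \right)} = \left(-6\right) 3 Q = - 18 Q$)
$\left(\left(7995 - 5347\right) - E{\left(B \right)}\right) - -10392 = \left(\left(7995 - 5347\right) - \left(-18\right) \left(- \frac{29}{12}\right)\right) - -10392 = \left(2648 - \frac{87}{2}\right) + 10392 = \frac{5209}{2} + 10392 = \frac{25993}{2}$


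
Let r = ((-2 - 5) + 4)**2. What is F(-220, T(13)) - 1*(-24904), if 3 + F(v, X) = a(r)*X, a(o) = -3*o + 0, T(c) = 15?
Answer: 24496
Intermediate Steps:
r = 9 (r = (-7 + 4)**2 = (-3)**2 = 9)
a(o) = -3*o
F(v, X) = -3 - 27*X (F(v, X) = -3 + (-3*9)*X = -3 - 27*X)
F(-220, T(13)) - 1*(-24904) = (-3 - 27*15) - 1*(-24904) = (-3 - 405) + 24904 = -408 + 24904 = 24496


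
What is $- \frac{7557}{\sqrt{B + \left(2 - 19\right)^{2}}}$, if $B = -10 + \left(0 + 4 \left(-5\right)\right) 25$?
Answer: $\frac{7557 i \sqrt{221}}{221} \approx 508.34 i$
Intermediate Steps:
$B = -510$ ($B = -10 + \left(0 - 20\right) 25 = -10 - 500 = -510$)
$- \frac{7557}{\sqrt{B + \left(2 - 19\right)^{2}}} = - \frac{7557}{\sqrt{-510 + \left(2 - 19\right)^{2}}} = - \frac{7557}{\sqrt{-510 + \left(-17\right)^{2}}} = - \frac{7557}{\sqrt{-510 + 289}} = - \frac{7557}{\sqrt{-221}} = - \frac{7557}{i \sqrt{221}} = - 7557 \left(- \frac{i \sqrt{221}}{221}\right) = \frac{7557 i \sqrt{221}}{221}$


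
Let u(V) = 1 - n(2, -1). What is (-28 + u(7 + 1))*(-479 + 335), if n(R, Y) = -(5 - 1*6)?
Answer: 4032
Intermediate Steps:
n(R, Y) = 1 (n(R, Y) = -(5 - 6) = -1*(-1) = 1)
u(V) = 0 (u(V) = 1 - 1*1 = 1 - 1 = 0)
(-28 + u(7 + 1))*(-479 + 335) = (-28 + 0)*(-479 + 335) = -28*(-144) = 4032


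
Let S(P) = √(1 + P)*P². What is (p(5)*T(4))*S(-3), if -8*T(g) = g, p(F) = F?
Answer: -45*I*√2/2 ≈ -31.82*I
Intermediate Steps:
T(g) = -g/8
S(P) = P²*√(1 + P)
(p(5)*T(4))*S(-3) = (5*(-⅛*4))*((-3)²*√(1 - 3)) = (5*(-½))*(9*√(-2)) = -45*I*√2/2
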